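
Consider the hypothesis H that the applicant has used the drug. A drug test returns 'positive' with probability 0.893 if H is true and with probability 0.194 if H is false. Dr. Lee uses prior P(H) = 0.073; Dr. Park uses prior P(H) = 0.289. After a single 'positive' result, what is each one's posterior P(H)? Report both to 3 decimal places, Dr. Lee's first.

Dr. Lee: 0.266; Dr. Park: 0.652

The likelihood ratio for a 'positive' result is 0.893/0.194 = 4.6031.
Dr. Lee: prior odds 0.073/0.927 = 0.078749; posterior odds 0.36249; posterior probability 0.266.
Dr. Park: prior odds 0.289/0.711 = 0.40647; posterior odds 1.8710; posterior probability 0.652.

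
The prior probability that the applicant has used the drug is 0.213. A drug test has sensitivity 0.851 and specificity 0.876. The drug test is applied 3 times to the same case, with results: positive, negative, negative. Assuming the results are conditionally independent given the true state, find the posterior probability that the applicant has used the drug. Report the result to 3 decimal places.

With H the event that the applicant has used the drug, the joint likelihood of the observed sequence is P(data|H) = 0.851·0.149·0.149 = 0.018893 and P(data|¬H) = 0.124·0.876·0.876 = 0.095155.
Bayes: P(H|data) = 0.213·0.018893 / (0.213·0.018893 + 0.787·0.095155) = 0.0040242/0.078911 = 0.0510.

Posterior P(H) ≈ 0.051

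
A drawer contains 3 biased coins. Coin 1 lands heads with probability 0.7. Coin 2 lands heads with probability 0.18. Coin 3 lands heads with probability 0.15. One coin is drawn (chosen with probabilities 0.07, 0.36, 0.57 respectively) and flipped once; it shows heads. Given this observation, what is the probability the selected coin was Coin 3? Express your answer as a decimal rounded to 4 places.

P(heads|C1) = 0.7; P(heads|C2) = 0.18; P(heads|C3) = 0.15.
Prior × likelihood for each source: 0.07·0.7=0.04900, 0.36·0.18=0.06480, 0.57·0.15=0.08550. Summing gives P(heads) = 0.19930.
P(Coin 3 | heads) = 0.08550 / 0.19930 = 0.4290.

Posterior probability ≈ 0.4290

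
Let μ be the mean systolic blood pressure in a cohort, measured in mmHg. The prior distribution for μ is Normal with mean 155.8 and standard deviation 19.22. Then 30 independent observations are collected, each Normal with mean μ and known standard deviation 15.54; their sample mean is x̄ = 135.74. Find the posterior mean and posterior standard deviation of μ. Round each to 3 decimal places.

Posterior mean ≈ 136.168; posterior SD ≈ 2.807

With known σ, the Normal prior is conjugate. Weight on the data is w = (n/σ²)/(n/σ² + 1/τ₀²) = 0.124228/(0.124228+0.00270703) = 0.97867.
Posterior mean = w·x̄ + (1−w)·μ₀ = 0.97867·135.74 + 0.021326·155.8 = 136.168. Posterior variance = 1/(0.124228+0.00270703) = 7.87805, so SD = 2.807.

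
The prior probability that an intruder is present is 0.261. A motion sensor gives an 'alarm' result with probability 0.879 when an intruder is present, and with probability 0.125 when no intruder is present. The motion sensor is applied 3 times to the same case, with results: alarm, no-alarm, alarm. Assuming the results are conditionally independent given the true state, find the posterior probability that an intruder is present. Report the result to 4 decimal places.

Let H be the event that an intruder is present; start with P(H) = 0.261. P('alarm'|H) = 0.879, P('alarm'|¬H) = 0.125.
Update on result 1 ('alarm'): P(H) ← 0.879·0.2610 / (0.879·0.2610 + 0.125·0.7390) = 0.22942/0.32179 = 0.7129.
Update on result 2 ('no-alarm'): P(H) ← 0.121·0.7129 / (0.121·0.7129 + 0.875·0.2871) = 0.086265/0.33745 = 0.2556.
Update on result 3 ('alarm'): P(H) ← 0.879·0.2556 / (0.879·0.2556 + 0.125·0.7444) = 0.22471/0.31775 = 0.7072.

Posterior P(H) ≈ 0.7072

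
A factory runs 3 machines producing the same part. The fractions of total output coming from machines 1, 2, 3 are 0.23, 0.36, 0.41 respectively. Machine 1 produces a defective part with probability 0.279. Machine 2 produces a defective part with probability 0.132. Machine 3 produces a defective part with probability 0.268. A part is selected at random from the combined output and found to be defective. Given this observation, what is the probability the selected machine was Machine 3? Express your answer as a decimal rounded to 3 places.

Posterior probability ≈ 0.496

P(defective|M1) = 0.279; P(defective|M2) = 0.132; P(defective|M3) = 0.268.
Prior × likelihood for each source: 0.23·0.279=0.06417, 0.36·0.132=0.04752, 0.41·0.268=0.1099. Summing gives P(defective) = 0.22157.
P(Machine 3 | defective) = 0.1099 / 0.22157 = 0.496.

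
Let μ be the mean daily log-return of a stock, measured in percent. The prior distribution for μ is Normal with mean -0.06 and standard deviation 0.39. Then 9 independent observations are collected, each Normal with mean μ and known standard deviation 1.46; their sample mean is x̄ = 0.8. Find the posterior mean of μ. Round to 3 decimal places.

Posterior mean ≈ 0.276

With known σ, the Normal prior is conjugate. Weight on the data is w = (n/σ²)/(n/σ² + 1/τ₀²) = 4.22218/(4.22218+6.57462) = 0.39106.
Posterior mean = w·x̄ + (1−w)·μ₀ = 0.39106·0.8 + 0.60894·-0.06 = 0.276.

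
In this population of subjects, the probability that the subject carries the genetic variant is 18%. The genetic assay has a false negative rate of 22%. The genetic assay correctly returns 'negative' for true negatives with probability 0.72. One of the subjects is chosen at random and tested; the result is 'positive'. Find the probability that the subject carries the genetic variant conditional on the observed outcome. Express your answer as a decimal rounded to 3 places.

Write H for 'the subject carries the genetic variant'. Prior odds H:¬H = 0.18/0.82 = 0.21951. For the 'positive' outcome, the likelihood ratio is 0.78/0.28 = 2.7857.
Posterior odds = 0.21951 × 2.7857 = 0.61150, so P(H|E) = 0.61150/(1+0.61150) = 0.379.

P(H | E) ≈ 0.379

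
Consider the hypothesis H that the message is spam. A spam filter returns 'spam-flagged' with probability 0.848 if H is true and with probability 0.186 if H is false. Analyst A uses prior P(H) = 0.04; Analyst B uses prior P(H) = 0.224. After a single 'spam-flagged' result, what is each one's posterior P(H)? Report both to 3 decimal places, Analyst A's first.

Analyst A: 0.160; Analyst B: 0.568

P('+'|H) = 0.848, P('+'|¬H) = 0.186.
Analyst A: numerator 0.848·0.04 = 0.033920; evidence = 0.033920+0.186·0.96 = 0.21248; posterior = 0.160.
Analyst B: numerator 0.848·0.224 = 0.18995; evidence = 0.18995+0.186·0.776 = 0.33429; posterior = 0.568.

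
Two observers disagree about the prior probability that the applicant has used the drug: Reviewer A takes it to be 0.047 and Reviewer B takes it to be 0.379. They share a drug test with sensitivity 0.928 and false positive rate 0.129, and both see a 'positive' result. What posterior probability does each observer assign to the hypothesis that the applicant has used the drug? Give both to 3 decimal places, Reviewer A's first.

Reviewer A: 0.262; Reviewer B: 0.814

The likelihood ratio for a 'positive' result is 0.928/0.129 = 7.1938.
Reviewer A: prior odds 0.047/0.953 = 0.049318; posterior odds 0.35478; posterior probability 0.262.
Reviewer B: prior odds 0.379/0.621 = 0.61031; posterior odds 4.3904; posterior probability 0.814.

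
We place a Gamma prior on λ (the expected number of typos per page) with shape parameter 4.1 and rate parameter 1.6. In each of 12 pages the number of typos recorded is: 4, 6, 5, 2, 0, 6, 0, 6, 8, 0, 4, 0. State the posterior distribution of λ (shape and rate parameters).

The Poisson likelihood adds the total count to the shape and the number of exposure periods to the rate. Here ∑xᵢ = 41 and n = 12, so shape 4.1→45.1 and rate 1.6→13.6.

Posterior: Gamma(shape=45.1, rate=13.6)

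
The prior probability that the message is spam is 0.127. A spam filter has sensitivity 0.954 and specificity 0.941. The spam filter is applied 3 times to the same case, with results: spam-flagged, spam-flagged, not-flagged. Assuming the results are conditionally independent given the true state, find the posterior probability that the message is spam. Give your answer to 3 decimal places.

Posterior P(H) ≈ 0.650

Let H be the event that the message is spam; start with P(H) = 0.127. P('spam-flagged'|H) = 0.954, P('spam-flagged'|¬H) = 0.059.
Update on result 1 ('spam-flagged'): P(H) ← 0.954·0.1270 / (0.954·0.1270 + 0.059·0.8730) = 0.12116/0.17267 = 0.7017.
Update on result 2 ('spam-flagged'): P(H) ← 0.954·0.7017 / (0.954·0.7017 + 0.059·0.2983) = 0.66942/0.68702 = 0.9744.
Update on result 3 ('not-flagged'): P(H) ← 0.046·0.9744 / (0.046·0.9744 + 0.941·0.0256) = 0.044822/0.068928 = 0.6503.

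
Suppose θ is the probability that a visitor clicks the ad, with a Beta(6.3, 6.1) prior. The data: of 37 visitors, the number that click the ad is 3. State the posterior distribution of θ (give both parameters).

Posterior: Beta(9.3, 40.1)

Observing 3 successes and 34 failures updates Beta(6.3, 6.1) by adding the success and failure counts to the two shape parameters: α = 6.3+3 = 9.3, β = 6.1+34 = 40.1.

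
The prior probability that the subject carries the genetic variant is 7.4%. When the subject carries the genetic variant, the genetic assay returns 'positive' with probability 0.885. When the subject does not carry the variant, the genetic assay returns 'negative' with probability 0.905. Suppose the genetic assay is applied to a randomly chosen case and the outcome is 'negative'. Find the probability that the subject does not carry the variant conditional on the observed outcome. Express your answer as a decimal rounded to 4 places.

Write H for 'the subject carries the genetic variant'. Prior odds H:¬H = 0.074/0.926 = 0.079914. For the 'negative' outcome, the likelihood ratio is 0.115/0.905 = 0.12707.
Posterior odds = 0.079914 × 0.12707 = 0.010155, so P(H|E) = 0.010155/(1+0.010155) = 0.0101. Then P(¬H|E) = 1 − 0.0101 = 0.9899.

P(¬H | E) ≈ 0.9899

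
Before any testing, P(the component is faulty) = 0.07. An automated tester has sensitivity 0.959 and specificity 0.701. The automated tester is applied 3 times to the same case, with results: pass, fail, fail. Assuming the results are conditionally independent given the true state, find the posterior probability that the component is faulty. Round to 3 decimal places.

With H the event that the component is faulty, the joint likelihood of the observed sequence is P(data|H) = 0.041·0.959·0.959 = 0.037707 and P(data|¬H) = 0.701·0.299·0.299 = 0.062670.
Bayes: P(H|data) = 0.07·0.037707 / (0.07·0.037707 + 0.93·0.062670) = 0.0026395/0.060923 = 0.0433.

Posterior P(H) ≈ 0.043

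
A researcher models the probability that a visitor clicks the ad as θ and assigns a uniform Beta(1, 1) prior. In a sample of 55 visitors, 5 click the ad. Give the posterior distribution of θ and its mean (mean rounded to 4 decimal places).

Posterior: Beta(6, 51); mean ≈ 0.1053

The binomial likelihood is conjugate to the Beta prior: with 5 successes and 50 failures, the posterior is Beta(1+5, 1+50) = Beta(6, 51).
E[θ | data] = 6/(6+51) = 0.1053.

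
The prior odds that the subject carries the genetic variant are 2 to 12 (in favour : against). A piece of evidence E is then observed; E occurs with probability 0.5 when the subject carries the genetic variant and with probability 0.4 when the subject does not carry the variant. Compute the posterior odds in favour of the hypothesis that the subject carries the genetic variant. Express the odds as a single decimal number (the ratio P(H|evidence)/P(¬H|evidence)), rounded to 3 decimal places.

Posterior odds ≈ 0.208

Prior odds = 2/12 = 0.16667. In log-odds, ln(0.16667) = -1.7918.
Add log likelihood ratio: ln(1.2500) = 0.22314.
Posterior log-odds = -1.5686, so posterior odds = exp(-1.5686) = 0.20833.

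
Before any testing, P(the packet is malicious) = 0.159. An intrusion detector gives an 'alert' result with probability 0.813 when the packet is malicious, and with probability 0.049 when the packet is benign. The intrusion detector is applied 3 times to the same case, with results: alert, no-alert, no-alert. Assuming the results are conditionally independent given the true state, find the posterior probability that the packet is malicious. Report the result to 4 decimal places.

Posterior P(H) ≈ 0.1082

With H the event that the packet is malicious, the joint likelihood of the observed sequence is P(data|H) = 0.813·0.187·0.187 = 0.028430 and P(data|¬H) = 0.049·0.951·0.951 = 0.044316.
Bayes: P(H|data) = 0.159·0.028430 / (0.159·0.028430 + 0.841·0.044316) = 0.0045203/0.041790 = 0.1082.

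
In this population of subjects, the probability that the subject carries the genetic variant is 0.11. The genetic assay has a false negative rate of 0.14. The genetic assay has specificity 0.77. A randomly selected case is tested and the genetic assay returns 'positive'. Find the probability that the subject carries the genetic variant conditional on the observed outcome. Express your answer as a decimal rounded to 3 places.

P(H | E) ≈ 0.316

Let H be the event that the subject carries the genetic variant. P(H) = 0.11, so P(¬H) = 0.89. With E the 'positive' result, P(E|H) = 0.86 and P(E|¬H) = 0.23.
P(E) = 0.86·0.11 + 0.23·0.89 = 0.094600 + 0.20470 = 0.29930.
By Bayes' theorem, P(H|E) = 0.094600 / 0.29930 = 0.316.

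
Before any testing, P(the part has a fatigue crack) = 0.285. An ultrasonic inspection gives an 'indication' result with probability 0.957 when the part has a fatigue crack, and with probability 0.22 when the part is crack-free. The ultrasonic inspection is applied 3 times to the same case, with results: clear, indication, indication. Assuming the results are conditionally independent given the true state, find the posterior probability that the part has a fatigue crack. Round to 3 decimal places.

Let H be the event that the part has a fatigue crack; start with P(H) = 0.285. P('indication'|H) = 0.957, P('indication'|¬H) = 0.22.
Update on result 1 ('clear'): P(H) ← 0.043·0.2850 / (0.043·0.2850 + 0.78·0.7150) = 0.012255/0.56996 = 0.0215.
Update on result 2 ('indication'): P(H) ← 0.957·0.0215 / (0.957·0.0215 + 0.22·0.9785) = 0.020577/0.23585 = 0.0872.
Update on result 3 ('indication'): P(H) ← 0.957·0.0872 / (0.957·0.0872 + 0.22·0.9128) = 0.083496/0.28430 = 0.2937.

Posterior P(H) ≈ 0.294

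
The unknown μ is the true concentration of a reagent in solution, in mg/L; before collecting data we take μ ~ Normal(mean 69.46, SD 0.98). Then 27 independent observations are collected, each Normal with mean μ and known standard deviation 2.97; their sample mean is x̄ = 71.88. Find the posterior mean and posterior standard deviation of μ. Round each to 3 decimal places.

Posterior mean ≈ 71.266; posterior SD ≈ 0.494

Prior precision 1/τ₀² = 1/0.98² = 1.04123; data precision n/σ² = 27/2.97² = 3.06091.
Posterior precision = 1.04123 + 3.06091 = 4.10214, giving posterior SD = 1/√4.10214 = 0.494.
Posterior mean = (1.04123·69.46 + 3.06091·71.88) / 4.10214 = 71.266.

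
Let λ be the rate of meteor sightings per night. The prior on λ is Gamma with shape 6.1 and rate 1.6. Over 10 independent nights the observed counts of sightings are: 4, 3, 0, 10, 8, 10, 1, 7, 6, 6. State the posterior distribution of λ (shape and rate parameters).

Posterior: Gamma(shape=61.1, rate=11.6)

The Poisson likelihood adds the total count to the shape and the number of exposure periods to the rate. Here ∑xᵢ = 55 and n = 10, so shape 6.1→61.1 and rate 1.6→11.6.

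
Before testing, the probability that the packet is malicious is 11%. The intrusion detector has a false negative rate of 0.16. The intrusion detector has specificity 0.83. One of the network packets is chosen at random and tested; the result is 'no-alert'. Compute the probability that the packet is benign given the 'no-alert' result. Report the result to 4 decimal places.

Write H for 'the packet is malicious'. Prior odds H:¬H = 0.11/0.89 = 0.12360. For the 'no-alert' outcome, the likelihood ratio is 0.16/0.83 = 0.19277.
Posterior odds = 0.12360 × 0.19277 = 0.023826, so P(H|E) = 0.023826/(1+0.023826) = 0.0233. Then P(¬H|E) = 1 − 0.0233 = 0.9767.

P(¬H | E) ≈ 0.9767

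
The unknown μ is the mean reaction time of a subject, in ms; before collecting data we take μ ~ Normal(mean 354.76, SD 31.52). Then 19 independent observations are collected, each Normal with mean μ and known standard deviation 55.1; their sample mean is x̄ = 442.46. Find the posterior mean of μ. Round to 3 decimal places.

With known σ, the Normal prior is conjugate. Weight on the data is w = (n/σ²)/(n/σ² + 1/τ₀²) = 0.00625821/(0.00625821+0.00100653) = 0.86145.
Posterior mean = w·x̄ + (1−w)·μ₀ = 0.86145·442.46 + 0.13855·354.76 = 430.309.

Posterior mean ≈ 430.309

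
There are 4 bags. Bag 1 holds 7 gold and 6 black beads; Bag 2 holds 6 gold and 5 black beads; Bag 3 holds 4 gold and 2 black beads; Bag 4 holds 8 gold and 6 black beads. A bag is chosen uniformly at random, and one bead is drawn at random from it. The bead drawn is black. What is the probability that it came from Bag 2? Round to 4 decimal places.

Posterior probability ≈ 0.2709

Tabulate prior·likelihood by source: [1] prior 0.25, lik 0.4615, product 0.1154; [2] prior 0.25, lik 0.4545, product 0.1136; [3] prior 0.25, lik 0.3333, product 0.08333; [4] prior 0.25, lik 0.4286, product 0.1071.
Normalizing constant = 0.41950; the posterior for Bag 2 is its product over the sum, 0.1136/0.41950 = 0.2709.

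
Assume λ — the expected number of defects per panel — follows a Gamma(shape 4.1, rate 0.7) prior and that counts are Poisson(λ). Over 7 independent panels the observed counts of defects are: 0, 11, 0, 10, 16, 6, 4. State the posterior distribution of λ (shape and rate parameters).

Posterior: Gamma(shape=51.1, rate=7.7)

The Poisson likelihood adds the total count to the shape and the number of exposure periods to the rate. Here ∑xᵢ = 47 and n = 7, so shape 4.1→51.1 and rate 0.7→7.7.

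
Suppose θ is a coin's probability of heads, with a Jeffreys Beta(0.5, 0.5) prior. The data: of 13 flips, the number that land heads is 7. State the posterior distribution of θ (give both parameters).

The binomial likelihood is conjugate to the Beta prior: with 7 successes and 6 failures, the posterior is Beta(0.5+7, 0.5+6) = Beta(7.5, 6.5).

Posterior: Beta(7.5, 6.5)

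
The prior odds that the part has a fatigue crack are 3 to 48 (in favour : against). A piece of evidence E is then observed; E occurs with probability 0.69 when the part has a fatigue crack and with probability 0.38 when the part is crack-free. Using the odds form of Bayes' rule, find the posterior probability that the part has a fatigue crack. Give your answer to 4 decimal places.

Prior odds = 3/48 = 0.062500. In log-odds, ln(0.062500) = -2.7726.
Add log likelihood ratio: ln(1.8158) = 0.59652.
Posterior log-odds = -2.1761, so posterior odds = exp(-2.1761) = 0.11349. Converting, P(H|E) = 0.11349/1.1135 = 0.1019.

Posterior probability ≈ 0.1019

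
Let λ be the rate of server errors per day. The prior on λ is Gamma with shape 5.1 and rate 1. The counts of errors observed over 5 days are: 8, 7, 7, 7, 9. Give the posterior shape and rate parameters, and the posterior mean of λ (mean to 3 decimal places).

Total count ∑xᵢ = 38 over n = 5 days.
Gamma is conjugate to the Poisson likelihood: posterior is Gamma(shape = 5.1+38 = 43.1, rate = 1+5 = 6).
Posterior mean = shape/rate = 43.1/6 = 7.183.

Posterior: Gamma(shape=43.1, rate=6); mean ≈ 7.183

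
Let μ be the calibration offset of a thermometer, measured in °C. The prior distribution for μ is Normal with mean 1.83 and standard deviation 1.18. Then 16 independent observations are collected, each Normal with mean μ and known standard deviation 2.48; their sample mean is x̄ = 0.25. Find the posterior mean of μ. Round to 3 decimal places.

Prior precision 1/τ₀² = 1/1.18² = 0.718184; data precision n/σ² = 16/2.48² = 2.60146.
Posterior precision = 0.718184 + 2.60146 = 3.31964.
Posterior mean = (0.718184·1.83 + 2.60146·0.25) / 3.31964 = 0.592.

Posterior mean ≈ 0.592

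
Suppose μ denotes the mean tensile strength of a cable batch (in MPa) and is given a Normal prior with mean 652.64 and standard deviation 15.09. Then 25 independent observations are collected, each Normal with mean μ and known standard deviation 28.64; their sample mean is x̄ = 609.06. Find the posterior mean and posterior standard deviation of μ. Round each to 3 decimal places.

With known σ, the Normal prior is conjugate. Weight on the data is w = (n/σ²)/(n/σ² + 1/τ₀²) = 0.0304785/(0.0304785+0.00439159) = 0.87406.
Posterior mean = w·x̄ + (1−w)·μ₀ = 0.87406·609.06 + 0.12594·652.64 = 614.549. Posterior variance = 1/(0.0304785+0.00439159) = 28.6779, so SD = 5.355.

Posterior mean ≈ 614.549; posterior SD ≈ 5.355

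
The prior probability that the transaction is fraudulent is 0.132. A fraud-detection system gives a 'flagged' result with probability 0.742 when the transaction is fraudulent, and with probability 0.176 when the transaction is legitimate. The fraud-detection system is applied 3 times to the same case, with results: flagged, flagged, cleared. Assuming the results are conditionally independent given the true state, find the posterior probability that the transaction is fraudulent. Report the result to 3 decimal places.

Posterior P(H) ≈ 0.458

With H the event that the transaction is fraudulent, the joint likelihood of the observed sequence is P(data|H) = 0.742·0.742·0.258 = 0.14205 and P(data|¬H) = 0.176·0.176·0.824 = 0.025524.
Bayes: P(H|data) = 0.132·0.14205 / (0.132·0.14205 + 0.868·0.025524) = 0.018750/0.040905 = 0.4584.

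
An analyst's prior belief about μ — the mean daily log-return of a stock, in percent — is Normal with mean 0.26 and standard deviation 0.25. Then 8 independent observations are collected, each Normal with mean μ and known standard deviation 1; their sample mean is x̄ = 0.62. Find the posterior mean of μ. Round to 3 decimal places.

Prior precision 1/τ₀² = 1/0.25² = 16.0000; data precision n/σ² = 8/1² = 8.00000.
Posterior precision = 16.0000 + 8.00000 = 24.0000.
Posterior mean = (16.0000·0.26 + 8.00000·0.62) / 24.0000 = 0.380.

Posterior mean ≈ 0.380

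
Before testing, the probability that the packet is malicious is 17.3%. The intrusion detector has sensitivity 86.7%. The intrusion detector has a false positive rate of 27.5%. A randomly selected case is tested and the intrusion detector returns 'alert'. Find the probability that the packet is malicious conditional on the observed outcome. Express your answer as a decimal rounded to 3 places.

Write H for 'the packet is malicious'. Prior odds H:¬H = 0.173/0.827 = 0.20919. For the 'alert' outcome, the likelihood ratio is 0.867/0.275 = 3.1527.
Posterior odds = 0.20919 × 3.1527 = 0.65952, so P(H|E) = 0.65952/(1+0.65952) = 0.397.

P(H | E) ≈ 0.397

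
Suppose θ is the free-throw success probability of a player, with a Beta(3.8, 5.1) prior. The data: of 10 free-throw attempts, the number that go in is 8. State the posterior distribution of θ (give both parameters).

Posterior: Beta(11.8, 7.1)

The binomial likelihood is conjugate to the Beta prior: with 8 successes and 2 failures, the posterior is Beta(3.8+8, 5.1+2) = Beta(11.8, 7.1).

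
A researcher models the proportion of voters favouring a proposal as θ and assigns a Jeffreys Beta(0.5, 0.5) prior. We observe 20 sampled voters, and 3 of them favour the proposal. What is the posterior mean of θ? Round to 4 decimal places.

The binomial likelihood is conjugate to the Beta prior: with 3 successes and 17 failures, the posterior is Beta(0.5+3, 0.5+17) = Beta(3.5, 17.5).
Posterior mean = α/(α+β) = 3.5/21 = 0.1667.

Posterior mean ≈ 0.1667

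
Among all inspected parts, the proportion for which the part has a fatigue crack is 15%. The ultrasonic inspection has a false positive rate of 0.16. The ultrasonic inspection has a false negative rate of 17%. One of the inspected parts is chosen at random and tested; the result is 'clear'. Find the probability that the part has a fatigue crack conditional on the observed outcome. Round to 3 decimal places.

P(H | E) ≈ 0.034

Let H be the event that the part has a fatigue crack. P(H) = 0.15, so P(¬H) = 0.85. With E the 'clear' result, P(E|H) = 0.17 and P(E|¬H) = 0.84.
P(E) = 0.17·0.15 + 0.84·0.85 = 0.025500 + 0.71400 = 0.73950.
By Bayes' theorem, P(H|E) = 0.025500 / 0.73950 = 0.034.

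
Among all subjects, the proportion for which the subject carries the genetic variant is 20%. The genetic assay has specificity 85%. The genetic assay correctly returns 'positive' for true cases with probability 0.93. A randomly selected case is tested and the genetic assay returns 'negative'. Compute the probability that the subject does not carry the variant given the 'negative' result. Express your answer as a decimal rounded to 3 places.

Let H be the event that the subject carries the genetic variant. P(H) = 0.2, so P(¬H) = 0.8. With E the 'negative' result, P(E|H) = 0.07 and P(E|¬H) = 0.85.
P(E) = 0.07·0.2 + 0.85·0.8 = 0.014000 + 0.68000 = 0.69400.
By Bayes' theorem, P(H|E) = 0.014000 / 0.69400 = 0.020. Hence P(¬H|E) = 1 − 0.020 = 0.980.

P(¬H | E) ≈ 0.980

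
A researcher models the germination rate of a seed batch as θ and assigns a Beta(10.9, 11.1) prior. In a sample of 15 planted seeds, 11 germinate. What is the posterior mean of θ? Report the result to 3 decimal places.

Posterior mean ≈ 0.592

The binomial likelihood is conjugate to the Beta prior: with 11 successes and 4 failures, the posterior is Beta(10.9+11, 11.1+4) = Beta(21.9, 15.1).
E[θ | data] = 21.9/(21.9+15.1) = 0.592.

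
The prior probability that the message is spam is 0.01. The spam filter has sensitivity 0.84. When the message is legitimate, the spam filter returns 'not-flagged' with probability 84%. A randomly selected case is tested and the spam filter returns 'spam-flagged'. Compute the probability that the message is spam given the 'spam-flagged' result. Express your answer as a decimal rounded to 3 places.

P(H | E) ≈ 0.050

Let H be the event that the message is spam. P(H) = 0.01, so P(¬H) = 0.99. With E the 'spam-flagged' result, P(E|H) = 0.84 and P(E|¬H) = 0.16.
P(E) = 0.84·0.01 + 0.16·0.99 = 0.0084000 + 0.15840 = 0.16680.
By Bayes' theorem, P(H|E) = 0.0084000 / 0.16680 = 0.050.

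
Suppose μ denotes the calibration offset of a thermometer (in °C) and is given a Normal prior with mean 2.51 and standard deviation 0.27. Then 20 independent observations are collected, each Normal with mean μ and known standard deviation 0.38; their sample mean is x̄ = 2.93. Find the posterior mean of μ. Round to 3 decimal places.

Prior precision 1/τ₀² = 1/0.27² = 13.7174; data precision n/σ² = 20/0.38² = 138.504.
Posterior precision = 13.7174 + 138.504 = 152.222.
Posterior mean = (13.7174·2.51 + 138.504·2.93) / 152.222 = 2.892.

Posterior mean ≈ 2.892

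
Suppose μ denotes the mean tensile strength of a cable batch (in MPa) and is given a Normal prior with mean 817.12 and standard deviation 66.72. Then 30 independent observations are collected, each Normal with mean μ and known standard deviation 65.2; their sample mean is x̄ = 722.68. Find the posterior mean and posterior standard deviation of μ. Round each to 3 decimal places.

Posterior mean ≈ 725.593; posterior SD ≈ 11.719

With known σ, the Normal prior is conjugate. Weight on the data is w = (n/σ²)/(n/σ² + 1/τ₀²) = 0.00705710/(0.00705710+0.00022464) = 0.96915.
Posterior mean = w·x̄ + (1−w)·μ₀ = 0.96915·722.68 + 0.030850·817.12 = 725.593. Posterior variance = 1/(0.00705710+0.00022464) = 137.330, so SD = 11.719.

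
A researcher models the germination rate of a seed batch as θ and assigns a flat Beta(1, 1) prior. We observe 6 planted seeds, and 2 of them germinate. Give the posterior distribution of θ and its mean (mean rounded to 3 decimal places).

Posterior: Beta(3, 5); mean ≈ 0.375

The binomial likelihood is conjugate to the Beta prior: with 2 successes and 4 failures, the posterior is Beta(1+2, 1+4) = Beta(3, 5).
Posterior mean = α/(α+β) = 3/8 = 0.375.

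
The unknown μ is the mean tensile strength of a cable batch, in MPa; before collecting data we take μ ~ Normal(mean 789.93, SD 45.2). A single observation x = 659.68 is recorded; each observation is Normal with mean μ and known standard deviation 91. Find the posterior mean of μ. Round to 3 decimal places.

With known σ, the Normal prior is conjugate. Weight on the data is w = (n/σ²)/(n/σ² + 1/τ₀²) = 0.00012076/(0.00012076+0.00048947) = 0.19789.
Posterior mean = w·x̄ + (1−w)·μ₀ = 0.19789·659.68 + 0.80211·789.93 = 764.155.

Posterior mean ≈ 764.155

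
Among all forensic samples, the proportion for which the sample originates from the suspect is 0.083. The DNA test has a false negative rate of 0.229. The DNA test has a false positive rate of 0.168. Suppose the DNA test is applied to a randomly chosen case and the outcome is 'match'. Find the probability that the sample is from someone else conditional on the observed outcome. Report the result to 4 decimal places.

P(¬H | E) ≈ 0.7065

Write H for 'the sample originates from the suspect'. Prior odds H:¬H = 0.083/0.917 = 0.090513. For the 'match' outcome, the likelihood ratio is 0.771/0.168 = 4.5893.
Posterior odds = 0.090513 × 4.5893 = 0.41539, so P(H|E) = 0.41539/(1+0.41539) = 0.2935. Then P(¬H|E) = 1 − 0.2935 = 0.7065.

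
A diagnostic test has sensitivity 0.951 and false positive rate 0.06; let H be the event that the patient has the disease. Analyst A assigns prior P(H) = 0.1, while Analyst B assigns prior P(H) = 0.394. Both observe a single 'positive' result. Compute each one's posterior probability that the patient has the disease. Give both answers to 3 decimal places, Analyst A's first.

P('+'|H) = 0.951, P('+'|¬H) = 0.06.
Analyst A: numerator 0.951·0.1 = 0.095100; evidence = 0.095100+0.06·0.9 = 0.14910; posterior = 0.638.
Analyst B: numerator 0.951·0.394 = 0.37469; evidence = 0.37469+0.06·0.606 = 0.41105; posterior = 0.912.

Analyst A: 0.638; Analyst B: 0.912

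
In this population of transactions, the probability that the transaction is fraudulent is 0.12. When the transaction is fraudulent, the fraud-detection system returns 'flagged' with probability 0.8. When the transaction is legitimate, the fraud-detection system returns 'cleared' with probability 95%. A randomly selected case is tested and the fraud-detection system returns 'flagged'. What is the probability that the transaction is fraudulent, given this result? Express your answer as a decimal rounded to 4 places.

P(H | E) ≈ 0.6857

Let H be the event that the transaction is fraudulent. P(H) = 0.12, so P(¬H) = 0.88. With E the 'flagged' result, P(E|H) = 0.8 and P(E|¬H) = 0.05.
P(E) = 0.8·0.12 + 0.05·0.88 = 0.096000 + 0.044000 = 0.14000.
By Bayes' theorem, P(H|E) = 0.096000 / 0.14000 = 0.6857.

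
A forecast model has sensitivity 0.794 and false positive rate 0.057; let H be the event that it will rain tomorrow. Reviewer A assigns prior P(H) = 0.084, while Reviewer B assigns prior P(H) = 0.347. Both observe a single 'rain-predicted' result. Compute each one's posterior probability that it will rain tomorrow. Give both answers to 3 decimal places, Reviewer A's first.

Reviewer A: 0.561; Reviewer B: 0.881

The likelihood ratio for a 'rain-predicted' result is 0.794/0.057 = 13.930.
Reviewer A: prior odds 0.084/0.916 = 0.091703; posterior odds 1.2774; posterior probability 0.561.
Reviewer B: prior odds 0.347/0.653 = 0.53139; posterior odds 7.4022; posterior probability 0.881.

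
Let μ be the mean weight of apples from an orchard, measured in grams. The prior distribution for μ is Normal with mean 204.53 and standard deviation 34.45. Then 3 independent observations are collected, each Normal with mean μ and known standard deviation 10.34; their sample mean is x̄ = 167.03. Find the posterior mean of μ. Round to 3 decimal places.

Prior precision 1/τ₀² = 1/34.45² = 0.00084260; data precision n/σ² = 3/10.34² = 0.0280595.
Posterior precision = 0.00084260 + 0.0280595 = 0.0289021.
Posterior mean = (0.00084260·204.53 + 0.0280595·167.03) / 0.0289021 = 168.123.

Posterior mean ≈ 168.123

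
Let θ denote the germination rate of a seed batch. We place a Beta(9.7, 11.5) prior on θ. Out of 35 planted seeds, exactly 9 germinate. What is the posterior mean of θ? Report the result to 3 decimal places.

Posterior mean ≈ 0.333

The binomial likelihood is conjugate to the Beta prior: with 9 successes and 26 failures, the posterior is Beta(9.7+9, 11.5+26) = Beta(18.7, 37.5).
Posterior mean = α/(α+β) = 18.7/56.2 = 0.333.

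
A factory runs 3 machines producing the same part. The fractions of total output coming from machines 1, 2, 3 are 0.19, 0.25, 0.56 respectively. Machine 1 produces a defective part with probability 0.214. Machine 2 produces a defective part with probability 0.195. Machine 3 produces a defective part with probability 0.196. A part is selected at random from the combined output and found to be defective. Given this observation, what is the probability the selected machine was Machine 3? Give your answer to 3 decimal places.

P(defective|M1) = 0.214; P(defective|M2) = 0.195; P(defective|M3) = 0.196.
Prior × likelihood for each source: 0.19·0.214=0.04066, 0.25·0.195=0.04875, 0.56·0.196=0.1098. Summing gives P(defective) = 0.19917.
P(Machine 3 | defective) = 0.1098 / 0.19917 = 0.551.

Posterior probability ≈ 0.551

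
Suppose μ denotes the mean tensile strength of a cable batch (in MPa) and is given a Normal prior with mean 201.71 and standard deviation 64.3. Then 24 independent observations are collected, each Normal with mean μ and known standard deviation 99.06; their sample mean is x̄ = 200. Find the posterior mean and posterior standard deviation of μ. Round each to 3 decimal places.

Posterior mean ≈ 200.154; posterior SD ≈ 19.289

With known σ, the Normal prior is conjugate. Weight on the data is w = (n/σ²)/(n/σ² + 1/τ₀²) = 0.00244576/(0.00244576+0.00024187) = 0.91001.
Posterior mean = w·x̄ + (1−w)·μ₀ = 0.91001·200 + 0.089993·201.71 = 200.154. Posterior variance = 1/(0.00244576+0.00024187) = 372.075, so SD = 19.289.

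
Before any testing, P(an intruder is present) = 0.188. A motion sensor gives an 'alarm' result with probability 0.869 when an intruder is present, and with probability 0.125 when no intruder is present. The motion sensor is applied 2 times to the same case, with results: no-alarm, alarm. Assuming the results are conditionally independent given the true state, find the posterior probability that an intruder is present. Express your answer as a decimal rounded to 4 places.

With H the event that an intruder is present, the joint likelihood of the observed sequence is P(data|H) = 0.131·0.869 = 0.11384 and P(data|¬H) = 0.875·0.125 = 0.10938.
Bayes: P(H|data) = 0.188·0.11384 / (0.188·0.11384 + 0.812·0.10938) = 0.021402/0.11021 = 0.1942.

Posterior P(H) ≈ 0.1942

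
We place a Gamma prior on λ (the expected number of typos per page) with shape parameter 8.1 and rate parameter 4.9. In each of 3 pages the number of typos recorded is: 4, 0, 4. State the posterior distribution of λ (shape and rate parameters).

The Poisson likelihood adds the total count to the shape and the number of exposure periods to the rate. Here ∑xᵢ = 8 and n = 3, so shape 8.1→16.1 and rate 4.9→7.9.

Posterior: Gamma(shape=16.1, rate=7.9)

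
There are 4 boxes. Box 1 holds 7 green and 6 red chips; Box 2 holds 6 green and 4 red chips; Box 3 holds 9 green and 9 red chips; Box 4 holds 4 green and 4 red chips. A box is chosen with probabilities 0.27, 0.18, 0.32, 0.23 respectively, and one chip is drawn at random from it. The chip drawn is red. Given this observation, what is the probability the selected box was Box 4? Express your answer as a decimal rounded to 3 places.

P(red|Box 1) = 0.4615; P(red|Box 2) = 0.4; P(red|Box 3) = 0.5; P(red|Box 4) = 0.5.
Prior × likelihood for each source: 0.27·0.4615=0.1246, 0.18·0.4=0.07200, 0.32·0.5=0.1600, 0.23·0.5=0.1150. Summing gives P(red) = 0.47162.
P(Box 4 | red) = 0.1150 / 0.47162 = 0.244.

Posterior probability ≈ 0.244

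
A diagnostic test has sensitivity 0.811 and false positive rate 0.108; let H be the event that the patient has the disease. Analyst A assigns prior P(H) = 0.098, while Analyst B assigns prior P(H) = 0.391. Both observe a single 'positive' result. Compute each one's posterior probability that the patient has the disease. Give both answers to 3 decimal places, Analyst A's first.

Analyst A: 0.449; Analyst B: 0.828

P('+'|H) = 0.811, P('+'|¬H) = 0.108.
Analyst A: numerator 0.811·0.098 = 0.079478; evidence = 0.079478+0.108·0.902 = 0.17689; posterior = 0.449.
Analyst B: numerator 0.811·0.391 = 0.31710; evidence = 0.31710+0.108·0.609 = 0.38287; posterior = 0.828.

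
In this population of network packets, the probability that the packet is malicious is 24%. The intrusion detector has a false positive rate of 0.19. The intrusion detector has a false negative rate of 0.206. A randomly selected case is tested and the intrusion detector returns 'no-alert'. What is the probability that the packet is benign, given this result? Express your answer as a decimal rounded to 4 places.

Write H for 'the packet is malicious'. Prior odds H:¬H = 0.24/0.76 = 0.31579. For the 'no-alert' outcome, the likelihood ratio is 0.206/0.81 = 0.25432.
Posterior odds = 0.31579 × 0.25432 = 0.080312, so P(H|E) = 0.080312/(1+0.080312) = 0.0743. Then P(¬H|E) = 1 − 0.0743 = 0.9257.

P(¬H | E) ≈ 0.9257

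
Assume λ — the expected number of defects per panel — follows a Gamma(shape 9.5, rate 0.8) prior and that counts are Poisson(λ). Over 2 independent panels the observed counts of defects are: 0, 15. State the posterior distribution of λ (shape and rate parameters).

Total count ∑xᵢ = 15 over n = 2 panels.
Gamma is conjugate to the Poisson likelihood: posterior is Gamma(shape = 9.5+15 = 24.5, rate = 0.8+2 = 2.8).

Posterior: Gamma(shape=24.5, rate=2.8)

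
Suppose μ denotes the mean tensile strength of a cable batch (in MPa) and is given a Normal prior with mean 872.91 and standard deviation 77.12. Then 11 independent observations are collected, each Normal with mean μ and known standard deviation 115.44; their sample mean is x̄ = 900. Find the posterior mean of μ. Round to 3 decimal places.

Posterior mean ≈ 895.416

With known σ, the Normal prior is conjugate. Weight on the data is w = (n/σ²)/(n/σ² + 1/τ₀²) = 0.00082543/(0.00082543+0.00016814) = 0.83077.
Posterior mean = w·x̄ + (1−w)·μ₀ = 0.83077·900 + 0.16923·872.91 = 895.416.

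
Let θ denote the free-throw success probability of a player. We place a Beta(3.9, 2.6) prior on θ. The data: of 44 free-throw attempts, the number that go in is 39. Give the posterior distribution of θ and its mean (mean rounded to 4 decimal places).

The binomial likelihood is conjugate to the Beta prior: with 39 successes and 5 failures, the posterior is Beta(3.9+39, 2.6+5) = Beta(42.9, 7.6).
E[θ | data] = 42.9/(42.9+7.6) = 0.8495.

Posterior: Beta(42.9, 7.6); mean ≈ 0.8495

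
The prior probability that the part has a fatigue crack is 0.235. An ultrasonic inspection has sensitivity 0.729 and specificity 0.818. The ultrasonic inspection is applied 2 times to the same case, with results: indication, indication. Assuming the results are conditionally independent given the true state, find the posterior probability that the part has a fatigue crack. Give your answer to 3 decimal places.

Let H be the event that the part has a fatigue crack; start with P(H) = 0.235. P('indication'|H) = 0.729, P('indication'|¬H) = 0.182.
Update on result 1 ('indication'): P(H) ← 0.729·0.2350 / (0.729·0.2350 + 0.182·0.7650) = 0.17131/0.31054 = 0.5517.
Update on result 2 ('indication'): P(H) ← 0.729·0.5517 / (0.729·0.5517 + 0.182·0.4483) = 0.40216/0.48376 = 0.8313.

Posterior P(H) ≈ 0.831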